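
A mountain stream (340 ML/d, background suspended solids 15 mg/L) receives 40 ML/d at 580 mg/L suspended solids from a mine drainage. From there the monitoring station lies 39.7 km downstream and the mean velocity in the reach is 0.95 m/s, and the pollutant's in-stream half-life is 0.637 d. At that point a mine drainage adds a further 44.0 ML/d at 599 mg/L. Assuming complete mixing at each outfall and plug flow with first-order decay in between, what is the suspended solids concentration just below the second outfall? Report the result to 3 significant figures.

Flow-weighted average: C = (340.0·15.00 + 40.00·580.0) / 380.0 = 28300/380.0 = 74.47 mg/L; combined flow 380.0 ML/d.
Travel time t = 39.7·1000 / 0.95 = 41790 s = 11.61 h.
Half-life 0.637 d → k = ln 2 / 0.637 = 1.088 d⁻¹.
Decay over the reach: 74.47·exp(−kt) = 74.47·0.5908 = 44.00 mg/L.
Second outfall: C = (380.0·44.00 + 44.00·599.0)/424.0 = 101.6 mg/L.

102 mg/L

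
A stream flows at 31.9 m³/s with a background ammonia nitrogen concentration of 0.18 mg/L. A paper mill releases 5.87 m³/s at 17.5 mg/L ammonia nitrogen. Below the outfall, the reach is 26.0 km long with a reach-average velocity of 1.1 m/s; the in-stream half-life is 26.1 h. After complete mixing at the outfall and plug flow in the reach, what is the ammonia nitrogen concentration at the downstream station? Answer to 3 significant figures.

Conservation of mass: C = (31.90·0.1800 + 5.870·17.50) / 37.77 = 108.5/37.77 = 2.872 mg/L.
Travel time t = 26.0·1000 / 1.1 = 23640 s = 6.566 h.
Half-life 26.1 h → k = ln 2 / 26.1 = 0.02656 h⁻¹ = 0.6374 d⁻¹.
After decay, C = 2.872 × e^(−kt) = 2.872 × 0.8400 = 2.412 mg/L.

2.41 mg/L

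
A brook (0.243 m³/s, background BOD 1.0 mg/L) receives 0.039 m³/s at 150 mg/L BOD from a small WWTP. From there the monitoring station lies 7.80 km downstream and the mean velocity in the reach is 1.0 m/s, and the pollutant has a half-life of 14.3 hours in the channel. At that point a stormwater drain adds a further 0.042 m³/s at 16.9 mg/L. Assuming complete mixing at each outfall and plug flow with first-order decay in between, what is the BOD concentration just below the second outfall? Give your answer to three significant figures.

19.1 mg/L

Mass balance: C = (0.2430·1.000 + 0.03900·150.0) / 0.2820 = 6.093/0.2820 = 21.61 mg/L; combined flow 0.2820 m³/s.
Travel time t = 7.80·1000 / 1.0 = 7800 s = 2.167 h.
Half-life 14.3 h → k = ln 2 / 14.3 = 0.04847 h⁻¹ = 1.163 d⁻¹.
Applying C = C₀e^(−kt): 21.61 × 0.9003 = 19.45 mg/L.
At the second outfall, C = (0.2820·19.45 + 0.04200·16.90) / (0.2820 + 0.04200) = 19.12 mg/L.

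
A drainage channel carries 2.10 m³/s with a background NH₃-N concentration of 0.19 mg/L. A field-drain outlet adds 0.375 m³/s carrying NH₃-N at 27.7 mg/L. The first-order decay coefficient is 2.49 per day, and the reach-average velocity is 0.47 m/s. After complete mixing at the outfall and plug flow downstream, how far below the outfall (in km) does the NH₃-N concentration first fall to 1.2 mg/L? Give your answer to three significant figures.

21.0 km

Mass balance: C = (2.100·0.1900 + 0.3750·27.70) / 2.475 = 10.79/2.475 = 4.358 mg/L.
Set 4.358·exp(−k·t) = 1.2 → t = ln(4.358/1.2)/k = 44750 s = 12.43 h.
Distance = v·t = 0.47·44750 = 21030 m = 21.03 km.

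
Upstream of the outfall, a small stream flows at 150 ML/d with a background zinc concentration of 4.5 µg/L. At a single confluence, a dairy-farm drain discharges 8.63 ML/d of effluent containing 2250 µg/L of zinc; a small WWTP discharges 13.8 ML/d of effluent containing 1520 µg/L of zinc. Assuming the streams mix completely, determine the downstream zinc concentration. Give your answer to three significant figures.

Conservation of mass: C = (150.0·4.500 + 8.630·2250 + 13.80·1520) / 172.4 = 41070/172.4 = 238.2 µg/L.

238 µg/L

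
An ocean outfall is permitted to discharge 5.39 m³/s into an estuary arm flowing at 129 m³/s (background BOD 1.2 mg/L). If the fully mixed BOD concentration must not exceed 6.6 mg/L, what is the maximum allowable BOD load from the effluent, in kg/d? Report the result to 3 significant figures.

Mass balance at the limit: 129.0·1.200 + 5.390·Cₑ = 134.4·6.6 → Cₑ = 135.8 mg/L.
Load = 5.390 m³/s × 135.8 g/m³ × 86 400 s/d = 63260 kg/d.

63300 kg/d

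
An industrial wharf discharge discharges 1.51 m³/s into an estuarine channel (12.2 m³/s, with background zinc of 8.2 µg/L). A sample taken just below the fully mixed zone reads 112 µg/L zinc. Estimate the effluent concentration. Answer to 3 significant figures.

Mass balance: 12.20·8.200 + 1.510·Cₑ = 13.71·112.0
→ Cₑ = (13.71·112.0 − 12.20·8.200) / 1.510 = 950.6 µg/L.

951 µg/L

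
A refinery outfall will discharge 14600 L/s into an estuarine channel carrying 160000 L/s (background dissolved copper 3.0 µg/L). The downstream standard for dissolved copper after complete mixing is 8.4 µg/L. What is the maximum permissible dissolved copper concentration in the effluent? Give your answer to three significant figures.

67.6 µg/L

At the limit, (Qr·Cr + Qe·Cₑ)/(Qr + Qe) = 8.4:
Cₑ = (174600·8.4 − 160000·3.000) / 14600 = 67.58 µg/L.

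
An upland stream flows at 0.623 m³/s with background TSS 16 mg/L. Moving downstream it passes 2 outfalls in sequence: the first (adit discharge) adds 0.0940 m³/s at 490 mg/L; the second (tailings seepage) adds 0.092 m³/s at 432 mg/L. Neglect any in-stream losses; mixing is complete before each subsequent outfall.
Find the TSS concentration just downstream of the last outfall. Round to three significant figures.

After outfall 1: Q = 0.6230 + 0.09400 = 0.7170 m³/s; C = (0.6230·16.00 + 0.09400·490.0)/0.7170 = 78.14 mg/L.
After outfall 2: Q = 0.7170 + 0.09200 = 0.8090 m³/s; C = (0.7170·78.14 + 0.09200·432.0)/0.8090 = 118.4 mg/L.

118 mg/L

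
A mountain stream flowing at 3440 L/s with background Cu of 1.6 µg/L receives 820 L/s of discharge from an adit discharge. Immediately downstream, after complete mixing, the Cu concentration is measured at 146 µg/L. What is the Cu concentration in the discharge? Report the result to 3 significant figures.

Mass balance: 3440·1.600 + 820.0·Cₑ = 4260·146.0
→ Cₑ = (4260·146.0 − 3440·1.600) / 820.0 = 751.8 µg/L.

752 µg/L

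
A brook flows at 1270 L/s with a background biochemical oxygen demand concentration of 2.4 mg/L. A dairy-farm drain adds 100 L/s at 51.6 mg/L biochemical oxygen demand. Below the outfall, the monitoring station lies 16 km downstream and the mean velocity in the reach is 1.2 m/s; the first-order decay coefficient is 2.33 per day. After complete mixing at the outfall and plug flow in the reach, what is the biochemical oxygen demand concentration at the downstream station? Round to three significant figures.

Mixed concentration C = ΣQC/ΣQ = (1270·2.400 + 100.0·51.60) / 1370 = 8208/1370 = 5.991 mg/L.
Travel time t = 16·1000 / 1.2 = 13330 s = 3.704 h.
First-order decay: C = 5.991·exp(−k·t) = 5.991·0.6980 = 4.182 mg/L.

4.18 mg/L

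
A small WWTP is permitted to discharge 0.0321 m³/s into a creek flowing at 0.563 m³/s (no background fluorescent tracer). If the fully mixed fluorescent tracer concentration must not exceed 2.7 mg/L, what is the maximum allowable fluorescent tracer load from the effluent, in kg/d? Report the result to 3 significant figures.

139 kg/d

Mass balance at the limit: 0.5630·0 + 0.03210·Cₑ = 0.5951·2.7 → Cₑ = 50.06 mg/L.
Load = 0.03210 m³/s × 50.06 g/m³ × 86 400 s/d = 138.8 kg/d.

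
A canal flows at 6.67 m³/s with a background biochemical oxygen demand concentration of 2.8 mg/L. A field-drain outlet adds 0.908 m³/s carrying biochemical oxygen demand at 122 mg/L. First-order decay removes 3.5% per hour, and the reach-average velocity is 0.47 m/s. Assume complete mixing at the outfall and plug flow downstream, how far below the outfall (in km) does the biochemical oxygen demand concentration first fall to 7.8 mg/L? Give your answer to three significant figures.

37.2 km

Mixed concentration C = ΣQC/ΣQ = (6.670·2.800 + 0.9080·122.0) / 7.578 = 129.5/7.578 = 17.08 mg/L.
3.5%/h lost → k = −ln(1 − 0.035) = 0.03563 h⁻¹.
Set 17.08·exp(−k·t) = 7.8 → t = ln(17.08/7.8)/k = 79210 s = 22.00 h.
Distance = v·t = 0.47·79210 = 37230 m = 37.23 km.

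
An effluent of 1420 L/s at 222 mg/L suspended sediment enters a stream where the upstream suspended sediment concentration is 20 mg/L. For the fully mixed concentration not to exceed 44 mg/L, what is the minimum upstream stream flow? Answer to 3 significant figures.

Set C_mix = 44: (Q·20.00 + 1420·222.0) / (Q + 1420) = 44
→ Q = 1420·(222.0 − 44)/(44 − 20.00) = 10530 L/s.

10500 L/s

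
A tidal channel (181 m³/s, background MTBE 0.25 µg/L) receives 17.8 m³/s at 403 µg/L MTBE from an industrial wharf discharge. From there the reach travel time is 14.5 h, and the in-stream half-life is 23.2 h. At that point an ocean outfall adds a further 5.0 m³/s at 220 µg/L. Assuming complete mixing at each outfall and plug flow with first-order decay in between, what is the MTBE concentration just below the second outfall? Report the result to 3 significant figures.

28.4 µg/L

Conservation of mass: C = (181.0·0.2500 + 17.80·403.0) / 198.8 = 7219/198.8 = 36.31 µg/L; combined flow 198.8 m³/s.
Half-life 23.2 h → k = ln 2 / 23.2 = 0.02988 h⁻¹ = 0.7170 d⁻¹.
First-order decay: C = 36.31·exp(−k·t) = 36.31·0.6484 = 23.54 µg/L.
At the second outfall, C = (198.8·23.54 + 5.000·220.0) / (198.8 + 5.000) = 28.36 µg/L.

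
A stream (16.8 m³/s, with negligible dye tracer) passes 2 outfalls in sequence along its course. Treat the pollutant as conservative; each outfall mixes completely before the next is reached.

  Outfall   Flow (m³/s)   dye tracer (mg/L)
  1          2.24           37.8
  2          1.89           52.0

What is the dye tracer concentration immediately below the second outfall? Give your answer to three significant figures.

Outfall 1: combined Q = 19.04 m³/s; C = (16.80·0 + 2.240·37.80)/19.04 = 4.447 mg/L.
Outfall 2: combined Q = 20.93 m³/s; C = (19.04·4.447 + 1.890·52.00)/20.93 = 8.741 mg/L.

8.74 mg/L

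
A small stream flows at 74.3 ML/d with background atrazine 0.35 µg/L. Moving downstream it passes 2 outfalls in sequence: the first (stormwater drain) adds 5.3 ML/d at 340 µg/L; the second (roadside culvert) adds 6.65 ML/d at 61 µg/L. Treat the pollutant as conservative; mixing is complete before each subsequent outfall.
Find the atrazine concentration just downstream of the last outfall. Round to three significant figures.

Below outfall 1: Q → 79.60 ML/d, C = (74.30·0.3500 + 5.300·340.0)/79.60 = 22.96 µg/L.
Below outfall 2: Q → 86.25 ML/d, C = (79.60·22.96 + 6.650·61.00)/86.25 = 25.90 µg/L.

25.9 µg/L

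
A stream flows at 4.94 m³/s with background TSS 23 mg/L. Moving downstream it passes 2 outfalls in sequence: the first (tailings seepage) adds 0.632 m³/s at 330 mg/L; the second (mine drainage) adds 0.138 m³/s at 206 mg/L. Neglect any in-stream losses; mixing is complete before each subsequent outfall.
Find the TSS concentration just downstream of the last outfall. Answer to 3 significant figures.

After outfall 1: Q = 4.940 + 0.6320 = 5.572 m³/s; C = (4.940·23.00 + 0.6320·330.0)/5.572 = 57.82 mg/L.
After outfall 2: Q = 5.572 + 0.1380 = 5.710 m³/s; C = (5.572·57.82 + 0.1380·206.0)/5.710 = 61.40 mg/L.

61.4 mg/L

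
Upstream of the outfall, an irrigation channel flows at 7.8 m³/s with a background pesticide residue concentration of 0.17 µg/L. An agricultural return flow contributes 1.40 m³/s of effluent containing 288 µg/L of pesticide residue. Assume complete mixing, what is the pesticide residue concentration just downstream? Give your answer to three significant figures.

Mass balance: C = (7.800·0.1700 + 1.400·288.0) / 9.200 = 404.5/9.200 = 43.97 µg/L.

44.0 µg/L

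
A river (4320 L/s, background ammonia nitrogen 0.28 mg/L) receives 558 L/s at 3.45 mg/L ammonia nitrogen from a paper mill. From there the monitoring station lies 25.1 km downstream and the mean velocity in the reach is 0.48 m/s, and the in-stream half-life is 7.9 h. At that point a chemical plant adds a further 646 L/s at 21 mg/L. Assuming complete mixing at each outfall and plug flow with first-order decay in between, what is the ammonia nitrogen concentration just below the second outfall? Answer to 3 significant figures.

2.61 mg/L

Flow-weighted average: C = (4320·0.2800 + 558.0·3.450) / 4878 = 3135/4878 = 0.6426 mg/L; combined flow 4878 L/s.
Travel time t = 25.1·1000 / 0.48 = 52290 s = 14.53 h.
Half-life 7.9 h → k = ln 2 / 7.9 = 0.08774 h⁻¹ = 2.106 d⁻¹.
First-order decay: C = 0.6426·exp(−k·t) = 0.6426·0.2796 = 0.1797 mg/L.
At the second outfall, C = (4878·0.1797 + 646.0·21.00) / (4878 + 646.0) = 2.614 mg/L.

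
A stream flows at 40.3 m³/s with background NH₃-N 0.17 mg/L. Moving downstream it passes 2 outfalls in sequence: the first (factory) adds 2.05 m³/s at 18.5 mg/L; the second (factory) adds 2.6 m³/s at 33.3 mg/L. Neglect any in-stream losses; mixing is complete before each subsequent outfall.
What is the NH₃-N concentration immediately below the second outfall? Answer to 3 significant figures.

2.92 mg/L

Below outfall 1: Q → 42.35 m³/s, C = (40.30·0.1700 + 2.050·18.50)/42.35 = 1.057 mg/L.
Below outfall 2: Q → 44.95 m³/s, C = (42.35·1.057 + 2.600·33.30)/44.95 = 2.922 mg/L.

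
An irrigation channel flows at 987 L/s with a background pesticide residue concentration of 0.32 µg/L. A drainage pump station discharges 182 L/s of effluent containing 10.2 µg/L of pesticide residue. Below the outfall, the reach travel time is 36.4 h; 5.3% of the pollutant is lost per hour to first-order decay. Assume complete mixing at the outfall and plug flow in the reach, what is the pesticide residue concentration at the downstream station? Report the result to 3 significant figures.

0.256 µg/L

Mixed concentration C = ΣQC/ΣQ = (987.0·0.3200 + 182.0·10.20) / 1169 = 2172/1169 = 1.858 µg/L.
5.3%/h lost → k = −ln(1 − 0.053) = 0.05446 h⁻¹.
First-order decay: C = 1.858·exp(−k·t) = 1.858·0.1378 = 0.2560 µg/L.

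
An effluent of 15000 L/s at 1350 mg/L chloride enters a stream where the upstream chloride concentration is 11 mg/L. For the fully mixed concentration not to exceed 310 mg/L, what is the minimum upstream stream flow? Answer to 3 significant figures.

Set C_mix = 310: (Q·11.00 + 15000·1350) / (Q + 15000) = 310
→ Q = 15000·(1350 − 310)/(310 − 11.00) = 52170 L/s.

52200 L/s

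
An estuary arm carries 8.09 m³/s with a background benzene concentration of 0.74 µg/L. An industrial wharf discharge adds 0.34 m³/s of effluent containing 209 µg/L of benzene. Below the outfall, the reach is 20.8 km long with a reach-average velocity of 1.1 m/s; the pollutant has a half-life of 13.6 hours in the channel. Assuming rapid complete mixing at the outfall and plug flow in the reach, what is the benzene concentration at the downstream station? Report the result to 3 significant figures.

6.99 µg/L

Mixed concentration C = ΣQC/ΣQ = (8.090·0.7400 + 0.3400·209.0) / 8.430 = 77.05/8.430 = 9.140 µg/L.
Travel time t = 20.8·1000 / 1.1 = 18910 s = 5.253 h.
Half-life 13.6 h → k = ln 2 / 13.6 = 0.05097 h⁻¹ = 1.223 d⁻¹.
Decay over the reach: 9.140·exp(−kt) = 9.140·0.7651 = 6.993 µg/L.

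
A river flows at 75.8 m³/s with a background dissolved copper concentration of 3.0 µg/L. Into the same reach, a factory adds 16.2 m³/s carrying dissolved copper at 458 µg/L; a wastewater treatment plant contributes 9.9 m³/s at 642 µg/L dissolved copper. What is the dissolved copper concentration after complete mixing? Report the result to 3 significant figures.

137 µg/L

Mass balance: C = (75.80·3.000 + 16.20·458.0 + 9.900·642.0) / 101.9 = 14000/101.9 = 137.4 µg/L.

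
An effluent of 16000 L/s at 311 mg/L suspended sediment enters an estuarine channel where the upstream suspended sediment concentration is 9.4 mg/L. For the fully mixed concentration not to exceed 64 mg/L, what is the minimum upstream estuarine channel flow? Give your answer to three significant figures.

Set C_mix = 64: (Q·9.400 + 16000·311.0) / (Q + 16000) = 64
→ Q = 16000·(311.0 − 64)/(64 − 9.400) = 72380 L/s.

72400 L/s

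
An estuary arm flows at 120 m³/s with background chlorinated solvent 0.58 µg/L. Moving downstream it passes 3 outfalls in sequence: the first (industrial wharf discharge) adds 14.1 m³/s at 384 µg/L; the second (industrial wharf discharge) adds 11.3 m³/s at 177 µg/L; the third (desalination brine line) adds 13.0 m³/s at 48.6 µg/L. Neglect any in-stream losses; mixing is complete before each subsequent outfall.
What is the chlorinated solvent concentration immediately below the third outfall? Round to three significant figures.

Outfall 1: combined Q = 134.1 m³/s; C = (120.0·0.5800 + 14.10·384.0)/134.1 = 40.89 µg/L.
Outfall 2: combined Q = 145.4 m³/s; C = (134.1·40.89 + 11.30·177.0)/145.4 = 51.47 µg/L.
Outfall 3: combined Q = 158.4 m³/s; C = (145.4·51.47 + 13.00·48.60)/158.4 = 51.24 µg/L.

51.2 µg/L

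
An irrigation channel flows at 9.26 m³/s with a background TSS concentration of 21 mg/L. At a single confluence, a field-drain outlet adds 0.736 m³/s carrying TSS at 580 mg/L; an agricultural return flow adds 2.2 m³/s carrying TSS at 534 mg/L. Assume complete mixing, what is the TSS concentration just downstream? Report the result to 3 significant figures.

Mass balance: C = (9.260·21.00 + 0.7360·580.0 + 2.200·534.0) / 12.20 = 1796/12.20 = 147.3 mg/L.

147 mg/L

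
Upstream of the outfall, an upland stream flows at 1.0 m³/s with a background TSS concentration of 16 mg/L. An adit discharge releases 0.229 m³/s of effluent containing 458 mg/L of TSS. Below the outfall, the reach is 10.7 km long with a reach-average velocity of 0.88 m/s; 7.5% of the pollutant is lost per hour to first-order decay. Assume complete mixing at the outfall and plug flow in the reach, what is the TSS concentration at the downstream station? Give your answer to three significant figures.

Mass balance: C = (1.000·16.00 + 0.2290·458.0) / 1.229 = 120.9/1.229 = 98.36 mg/L.
Travel time t = 10.7·1000 / 0.88 = 12160 s = 3.378 h.
7.5%/h lost → k = −ln(1 − 0.075) = 0.07796 h⁻¹.
First-order decay: C = 98.36·exp(−k·t) = 98.36·0.7685 = 75.59 mg/L.

75.6 mg/L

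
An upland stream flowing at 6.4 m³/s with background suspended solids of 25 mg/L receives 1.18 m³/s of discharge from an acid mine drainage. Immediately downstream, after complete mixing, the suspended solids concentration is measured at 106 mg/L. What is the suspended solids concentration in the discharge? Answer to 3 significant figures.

545 mg/L

Mass balance: 6.400·25.00 + 1.180·Cₑ = 7.580·106.0
→ Cₑ = (7.580·106.0 − 6.400·25.00) / 1.180 = 545.3 mg/L.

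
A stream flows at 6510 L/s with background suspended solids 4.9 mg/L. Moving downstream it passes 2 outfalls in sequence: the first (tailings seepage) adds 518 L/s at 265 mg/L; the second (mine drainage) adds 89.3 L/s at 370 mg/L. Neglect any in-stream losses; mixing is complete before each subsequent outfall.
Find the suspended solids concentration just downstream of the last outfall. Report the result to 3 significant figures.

28.4 mg/L

After outfall 1: Q = 6510 + 518.0 = 7028 L/s; C = (6510·4.900 + 518.0·265.0)/7028 = 24.07 mg/L.
After outfall 2: Q = 7028 + 89.30 = 7117 L/s; C = (7028·24.07 + 89.30·370.0)/7117 = 28.41 mg/L.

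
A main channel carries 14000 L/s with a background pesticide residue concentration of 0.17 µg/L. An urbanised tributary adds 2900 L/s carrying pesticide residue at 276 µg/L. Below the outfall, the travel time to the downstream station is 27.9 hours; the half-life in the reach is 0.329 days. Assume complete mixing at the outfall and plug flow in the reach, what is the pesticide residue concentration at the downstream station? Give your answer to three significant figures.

4.10 µg/L

Mixed concentration C = ΣQC/ΣQ = (14000·0.1700 + 2900·276.0) / 16900 = 802800/16900 = 47.50 µg/L.
Half-life 0.329 d → k = ln 2 / 0.329 = 2.107 d⁻¹.
Applying C = C₀e^(−kt): 47.50 × 0.08636 = 4.102 µg/L.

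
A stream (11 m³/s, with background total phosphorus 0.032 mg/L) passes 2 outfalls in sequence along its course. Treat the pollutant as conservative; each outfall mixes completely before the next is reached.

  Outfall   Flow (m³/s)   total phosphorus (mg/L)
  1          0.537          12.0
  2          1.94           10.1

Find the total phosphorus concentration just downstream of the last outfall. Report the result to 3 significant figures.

1.96 mg/L

Outfall 1: combined Q = 11.54 m³/s; C = (11.00·0.03200 + 0.5370·12.00)/11.54 = 0.5891 mg/L.
Outfall 2: combined Q = 13.48 m³/s; C = (11.54·0.5891 + 1.940·10.10)/13.48 = 1.958 mg/L.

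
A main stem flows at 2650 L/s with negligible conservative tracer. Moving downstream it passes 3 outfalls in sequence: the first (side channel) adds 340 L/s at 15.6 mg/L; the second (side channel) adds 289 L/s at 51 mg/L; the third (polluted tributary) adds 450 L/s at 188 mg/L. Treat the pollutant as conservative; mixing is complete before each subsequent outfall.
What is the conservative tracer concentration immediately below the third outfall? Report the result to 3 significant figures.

28.1 mg/L

Below outfall 1: Q → 2990 L/s, C = (2650·0 + 340.0·15.60)/2990 = 1.774 mg/L.
Below outfall 2: Q → 3279 L/s, C = (2990·1.774 + 289.0·51.00)/3279 = 6.113 mg/L.
Below outfall 3: Q → 3729 L/s, C = (3279·6.113 + 450.0·188.0)/3729 = 28.06 mg/L.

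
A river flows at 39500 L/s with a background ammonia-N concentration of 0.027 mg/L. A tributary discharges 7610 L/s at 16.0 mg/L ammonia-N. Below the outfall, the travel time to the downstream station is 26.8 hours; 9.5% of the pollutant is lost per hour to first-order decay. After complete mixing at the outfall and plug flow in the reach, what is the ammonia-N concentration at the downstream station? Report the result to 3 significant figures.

Mixed concentration C = ΣQC/ΣQ = (39500·0.02700 + 7610·16.00) / 47110 = 122800/47110 = 2.607 mg/L.
9.5%/h lost → k = −ln(1 − 0.095) = 0.09982 h⁻¹.
First-order decay: C = 2.607·exp(−k·t) = 2.607·0.06889 = 0.1796 mg/L.

0.180 mg/L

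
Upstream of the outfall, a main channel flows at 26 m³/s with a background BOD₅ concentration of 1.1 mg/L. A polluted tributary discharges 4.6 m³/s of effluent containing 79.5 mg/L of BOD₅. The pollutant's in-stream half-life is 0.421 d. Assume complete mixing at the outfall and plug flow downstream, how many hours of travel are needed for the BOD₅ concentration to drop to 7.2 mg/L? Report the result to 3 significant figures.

8.48 h

After mixing, C = (26.00·1.100 + 4.600·79.50) / 30.60 = 394.3/30.60 = 12.89 mg/L.
Half-life 0.421 d → k = ln 2 / 0.421 = 1.646 d⁻¹.
12.89·exp(−k·t) = 7.2 → t = ln(12.89/7.2)/k = 30540 s = 8.484 h.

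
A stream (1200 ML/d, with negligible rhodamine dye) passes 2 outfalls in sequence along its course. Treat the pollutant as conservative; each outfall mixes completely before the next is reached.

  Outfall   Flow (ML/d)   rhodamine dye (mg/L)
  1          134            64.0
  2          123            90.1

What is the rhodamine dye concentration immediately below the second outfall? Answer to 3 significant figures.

After outfall 1: Q = 1200 + 134.0 = 1334 ML/d; C = (1200·0 + 134.0·64.00)/1334 = 6.429 mg/L.
After outfall 2: Q = 1334 + 123.0 = 1457 ML/d; C = (1334·6.429 + 123.0·90.10)/1457 = 13.49 mg/L.

13.5 mg/L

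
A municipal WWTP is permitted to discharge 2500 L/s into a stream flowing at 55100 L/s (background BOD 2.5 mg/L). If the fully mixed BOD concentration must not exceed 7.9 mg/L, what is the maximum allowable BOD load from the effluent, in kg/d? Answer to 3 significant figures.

Mass balance at the limit: 55100·2.500 + 2500·Cₑ = 57600·7.9 → Cₑ = 126.9 mg/L.
2500 L/s = 2.500 m³/s. Load = 2.500 m³/s × 126.9 g/m³ × 86 400 s/d = 27410 kg/d.

27400 kg/d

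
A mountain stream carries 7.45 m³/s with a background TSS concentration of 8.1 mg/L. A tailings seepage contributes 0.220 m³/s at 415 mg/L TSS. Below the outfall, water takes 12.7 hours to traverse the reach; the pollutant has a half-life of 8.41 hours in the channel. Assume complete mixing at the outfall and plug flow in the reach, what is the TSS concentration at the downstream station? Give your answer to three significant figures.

After mixing, C = (7.450·8.100 + 0.2200·415.0) / 7.670 = 151.6/7.670 = 19.77 mg/L.
Half-life 8.41 h → k = ln 2 / 8.41 = 0.08242 h⁻¹ = 1.978 d⁻¹.
After decay, C = 19.77 × e^(−kt) = 19.77 × 0.3511 = 6.941 mg/L.

6.94 mg/L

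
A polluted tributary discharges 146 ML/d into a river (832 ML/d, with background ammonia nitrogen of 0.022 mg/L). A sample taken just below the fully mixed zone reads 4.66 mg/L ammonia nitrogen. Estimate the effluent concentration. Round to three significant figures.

Mass balance: 832.0·0.02200 + 146.0·Cₑ = 978.0·4.660
→ Cₑ = (978.0·4.660 − 832.0·0.02200) / 146.0 = 31.09 mg/L.

31.1 mg/L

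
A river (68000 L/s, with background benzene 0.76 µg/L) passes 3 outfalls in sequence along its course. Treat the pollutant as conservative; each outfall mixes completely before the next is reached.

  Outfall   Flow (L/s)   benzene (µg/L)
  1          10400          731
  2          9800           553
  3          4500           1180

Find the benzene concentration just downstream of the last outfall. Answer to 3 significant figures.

Below outfall 1: Q → 78400 L/s, C = (68000·0.7600 + 10400·731.0)/78400 = 97.63 µg/L.
Below outfall 2: Q → 88200 L/s, C = (78400·97.63 + 9800·553.0)/88200 = 148.2 µg/L.
Below outfall 3: Q → 92700 L/s, C = (88200·148.2 + 4500·1180)/92700 = 198.3 µg/L.

198 µg/L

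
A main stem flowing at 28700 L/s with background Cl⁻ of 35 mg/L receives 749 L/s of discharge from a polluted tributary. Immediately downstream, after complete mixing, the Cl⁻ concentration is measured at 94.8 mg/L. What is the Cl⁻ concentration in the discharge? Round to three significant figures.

2390 mg/L

Mass balance: 28700·35.00 + 749.0·Cₑ = 29450·94.80
→ Cₑ = (29450·94.80 − 28700·35.00) / 749.0 = 2386 mg/L.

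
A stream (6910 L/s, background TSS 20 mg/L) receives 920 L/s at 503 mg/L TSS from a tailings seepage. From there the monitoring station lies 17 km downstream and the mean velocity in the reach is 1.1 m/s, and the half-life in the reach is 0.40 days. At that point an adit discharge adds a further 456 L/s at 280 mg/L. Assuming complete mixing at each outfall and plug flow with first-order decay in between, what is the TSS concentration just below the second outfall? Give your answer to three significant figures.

68.6 mg/L

Conservation of mass: C = (6910·20.00 + 920.0·503.0) / 7830 = 601000/7830 = 76.75 mg/L; combined flow 7830 L/s.
Travel time t = 17·1000 / 1.1 = 15450 s = 4.293 h.
Half-life 0.40 d → k = ln 2 / 0.40 = 1.733 d⁻¹.
First-order decay: C = 76.75·exp(−k·t) = 76.75·0.7335 = 56.29 mg/L.
At the second outfall, C = (7830·56.29 + 456.0·280.0) / (7830 + 456.0) = 68.61 mg/L.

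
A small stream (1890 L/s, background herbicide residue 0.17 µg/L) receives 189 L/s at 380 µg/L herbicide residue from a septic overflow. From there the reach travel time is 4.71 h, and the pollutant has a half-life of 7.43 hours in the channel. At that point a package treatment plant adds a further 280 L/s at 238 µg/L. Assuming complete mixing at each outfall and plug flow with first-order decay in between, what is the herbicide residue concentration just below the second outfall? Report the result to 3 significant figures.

Mass balance: C = (1890·0.1700 + 189.0·380.0) / 2079 = 72140/2079 = 34.70 µg/L; combined flow 2079 L/s.
Half-life 7.43 h → k = ln 2 / 7.43 = 0.09329 h⁻¹ = 2.239 d⁻¹.
Applying C = C₀e^(−kt): 34.70 × 0.6444 = 22.36 µg/L.
At the second outfall, C = (2079·22.36 + 280.0·238.0) / (2079 + 280.0) = 47.96 µg/L.

48.0 µg/L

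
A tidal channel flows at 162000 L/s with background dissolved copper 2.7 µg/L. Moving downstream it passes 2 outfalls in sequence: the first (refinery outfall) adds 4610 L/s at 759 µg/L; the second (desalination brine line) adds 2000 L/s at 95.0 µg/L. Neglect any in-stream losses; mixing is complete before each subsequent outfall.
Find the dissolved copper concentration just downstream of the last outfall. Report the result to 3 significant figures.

Below outfall 1: Q → 166600 L/s, C = (162000·2.700 + 4610·759.0)/166600 = 23.63 µg/L.
Below outfall 2: Q → 168600 L/s, C = (166600·23.63 + 2000·95.00)/168600 = 24.47 µg/L.

24.5 µg/L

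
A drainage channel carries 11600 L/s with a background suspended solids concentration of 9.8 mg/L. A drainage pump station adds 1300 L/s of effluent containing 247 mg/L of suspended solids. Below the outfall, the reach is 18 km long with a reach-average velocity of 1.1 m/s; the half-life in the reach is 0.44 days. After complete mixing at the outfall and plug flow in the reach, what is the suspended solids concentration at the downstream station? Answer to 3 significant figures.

25.0 mg/L

Flow-weighted average: C = (11600·9.800 + 1300·247.0) / 12900 = 434800/12900 = 33.70 mg/L.
Travel time t = 18·1000 / 1.1 = 16360 s = 4.545 h.
Half-life 0.44 d → k = ln 2 / 0.44 = 1.575 d⁻¹.
First-order decay: C = 33.70·exp(−k·t) = 33.70·0.7420 = 25.01 mg/L.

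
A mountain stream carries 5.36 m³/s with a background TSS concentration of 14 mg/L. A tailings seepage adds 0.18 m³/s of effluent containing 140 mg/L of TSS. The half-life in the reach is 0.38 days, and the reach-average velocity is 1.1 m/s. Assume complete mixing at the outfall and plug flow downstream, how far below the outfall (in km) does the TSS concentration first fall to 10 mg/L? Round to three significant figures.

After mixing, C = (5.360·14.00 + 0.1800·140.0) / 5.540 = 100.2/5.540 = 18.09 mg/L.
Half-life 0.38 d → k = ln 2 / 0.38 = 1.824 d⁻¹.
Set 18.09·exp(−k·t) = 10 → t = ln(18.09/10)/k = 28090 s = 7.802 h.
Distance = v·t = 1.1·28090 = 30900 m = 30.90 km.

30.9 km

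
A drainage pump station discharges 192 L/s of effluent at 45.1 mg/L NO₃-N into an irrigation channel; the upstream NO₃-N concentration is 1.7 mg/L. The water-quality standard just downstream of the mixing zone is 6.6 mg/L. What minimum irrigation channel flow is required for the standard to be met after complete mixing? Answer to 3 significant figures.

1510 L/s

Set C_mix = 6.6: (Q·1.700 + 192.0·45.10) / (Q + 192.0) = 6.6
→ Q = 192.0·(45.10 − 6.6)/(6.6 − 1.700) = 1509 L/s.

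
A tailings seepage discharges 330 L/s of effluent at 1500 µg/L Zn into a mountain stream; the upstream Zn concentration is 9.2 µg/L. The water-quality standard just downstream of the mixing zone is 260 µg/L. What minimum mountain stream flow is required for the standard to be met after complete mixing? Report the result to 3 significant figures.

Set C_mix = 260: (Q·9.200 + 330.0·1500) / (Q + 330.0) = 260
→ Q = 330.0·(1500 − 260)/(260 − 9.200) = 1632 L/s.

1630 L/s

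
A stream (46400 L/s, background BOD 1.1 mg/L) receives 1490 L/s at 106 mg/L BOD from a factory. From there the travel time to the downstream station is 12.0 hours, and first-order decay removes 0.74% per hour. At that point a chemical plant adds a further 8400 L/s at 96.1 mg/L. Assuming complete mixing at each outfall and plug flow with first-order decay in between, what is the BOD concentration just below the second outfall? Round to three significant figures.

17.7 mg/L

After mixing, C = (46400·1.100 + 1490·106.0) / 47890 = 209000/47890 = 4.364 mg/L; combined flow 47890 L/s.
0.74%/h lost → k = −ln(1 − 0.0074) = 0.007428 h⁻¹.
After decay, C = 4.364 × e^(−kt) = 4.364 × 0.9147 = 3.992 mg/L.
Second outfall: C = (47890·3.992 + 8400·96.10)/56290 = 17.74 mg/L.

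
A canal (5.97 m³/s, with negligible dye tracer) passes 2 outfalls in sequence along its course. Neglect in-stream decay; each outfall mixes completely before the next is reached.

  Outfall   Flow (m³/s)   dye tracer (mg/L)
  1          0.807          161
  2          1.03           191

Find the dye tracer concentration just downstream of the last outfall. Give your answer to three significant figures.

Outfall 1: combined Q = 6.777 m³/s; C = (5.970·0 + 0.8070·161.0)/6.777 = 19.17 mg/L.
Outfall 2: combined Q = 7.807 m³/s; C = (6.777·19.17 + 1.030·191.0)/7.807 = 41.84 mg/L.

41.8 mg/L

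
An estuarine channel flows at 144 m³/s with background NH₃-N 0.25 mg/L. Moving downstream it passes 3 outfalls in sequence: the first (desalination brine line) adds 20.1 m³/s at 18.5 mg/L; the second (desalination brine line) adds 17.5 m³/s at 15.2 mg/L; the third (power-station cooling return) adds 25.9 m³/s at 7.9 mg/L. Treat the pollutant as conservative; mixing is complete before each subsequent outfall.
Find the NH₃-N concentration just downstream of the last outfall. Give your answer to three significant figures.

Below outfall 1: Q → 164.1 m³/s, C = (144.0·0.2500 + 20.10·18.50)/164.1 = 2.485 mg/L.
Below outfall 2: Q → 181.6 m³/s, C = (164.1·2.485 + 17.50·15.20)/181.6 = 3.711 mg/L.
Below outfall 3: Q → 207.5 m³/s, C = (181.6·3.711 + 25.90·7.900)/207.5 = 4.234 mg/L.

4.23 mg/L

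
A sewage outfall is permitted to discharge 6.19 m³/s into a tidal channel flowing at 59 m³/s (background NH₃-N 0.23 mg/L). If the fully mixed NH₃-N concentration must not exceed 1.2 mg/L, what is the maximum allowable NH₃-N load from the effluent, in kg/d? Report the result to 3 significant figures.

5590 kg/d

Mass balance at the limit: 59.00·0.2300 + 6.190·Cₑ = 65.19·1.2 → Cₑ = 10.45 mg/L.
Load = 6.190 m³/s × 10.45 g/m³ × 86 400 s/d = 5586 kg/d.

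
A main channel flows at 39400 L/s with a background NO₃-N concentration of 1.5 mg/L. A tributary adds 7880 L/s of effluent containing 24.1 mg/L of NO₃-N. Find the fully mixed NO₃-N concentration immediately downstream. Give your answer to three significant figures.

5.27 mg/L

Conservation of mass: C = (39400·1.500 + 7880·24.10) / 47280 = 249000/47280 = 5.267 mg/L.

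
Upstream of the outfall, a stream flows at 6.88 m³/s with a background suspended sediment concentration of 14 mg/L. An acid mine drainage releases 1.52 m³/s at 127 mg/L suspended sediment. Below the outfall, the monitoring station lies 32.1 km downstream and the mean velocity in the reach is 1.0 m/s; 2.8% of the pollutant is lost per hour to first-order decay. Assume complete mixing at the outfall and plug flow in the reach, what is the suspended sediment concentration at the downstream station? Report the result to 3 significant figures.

26.7 mg/L

Flow-weighted average: C = (6.880·14.00 + 1.520·127.0) / 8.400 = 289.4/8.400 = 34.45 mg/L.
Travel time t = 32.1·1000 / 1.0 = 32100 s = 8.917 h.
2.8%/h lost → k = −ln(1 − 0.028) = 0.02840 h⁻¹.
First-order decay: C = 34.45·exp(−k·t) = 34.45·0.7763 = 26.74 mg/L.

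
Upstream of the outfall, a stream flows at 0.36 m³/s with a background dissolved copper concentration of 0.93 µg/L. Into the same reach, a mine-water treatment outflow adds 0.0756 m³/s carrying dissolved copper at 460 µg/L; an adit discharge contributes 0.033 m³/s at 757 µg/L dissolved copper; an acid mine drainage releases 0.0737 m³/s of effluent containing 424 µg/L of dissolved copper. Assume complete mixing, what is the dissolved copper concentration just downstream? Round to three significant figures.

168 µg/L

Mass balance: C = (0.3600·0.9300 + 0.07560·460.0 + 0.03300·757.0 + 0.07370·424.0) / 0.5423 = 91.34/0.5423 = 168.4 µg/L.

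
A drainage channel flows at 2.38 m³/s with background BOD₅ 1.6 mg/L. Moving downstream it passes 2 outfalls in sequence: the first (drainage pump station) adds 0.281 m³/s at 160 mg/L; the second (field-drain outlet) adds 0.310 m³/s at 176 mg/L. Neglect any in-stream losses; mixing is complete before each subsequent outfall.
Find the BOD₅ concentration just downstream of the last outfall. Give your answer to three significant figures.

34.8 mg/L

Outfall 1: combined Q = 2.661 m³/s; C = (2.380·1.600 + 0.2810·160.0)/2.661 = 18.33 mg/L.
Outfall 2: combined Q = 2.971 m³/s; C = (2.661·18.33 + 0.3100·176.0)/2.971 = 34.78 mg/L.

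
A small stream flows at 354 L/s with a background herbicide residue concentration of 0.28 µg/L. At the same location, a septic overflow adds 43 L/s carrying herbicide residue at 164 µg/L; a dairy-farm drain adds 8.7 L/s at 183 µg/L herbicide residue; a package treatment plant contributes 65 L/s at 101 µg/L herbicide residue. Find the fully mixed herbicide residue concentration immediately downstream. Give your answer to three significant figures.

Conservation of mass: C = (354.0·0.2800 + 43.00·164.0 + 8.700·183.0 + 65.00·101.0) / 470.7 = 15310/470.7 = 32.52 µg/L.

32.5 µg/L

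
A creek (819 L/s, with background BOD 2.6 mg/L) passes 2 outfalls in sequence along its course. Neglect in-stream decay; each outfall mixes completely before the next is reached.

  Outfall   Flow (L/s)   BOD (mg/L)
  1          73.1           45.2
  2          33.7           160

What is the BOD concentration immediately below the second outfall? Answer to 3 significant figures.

After outfall 1: Q = 819.0 + 73.10 = 892.1 L/s; C = (819.0·2.600 + 73.10·45.20)/892.1 = 6.091 mg/L.
After outfall 2: Q = 892.1 + 33.70 = 925.8 L/s; C = (892.1·6.091 + 33.70·160.0)/925.8 = 11.69 mg/L.

11.7 mg/L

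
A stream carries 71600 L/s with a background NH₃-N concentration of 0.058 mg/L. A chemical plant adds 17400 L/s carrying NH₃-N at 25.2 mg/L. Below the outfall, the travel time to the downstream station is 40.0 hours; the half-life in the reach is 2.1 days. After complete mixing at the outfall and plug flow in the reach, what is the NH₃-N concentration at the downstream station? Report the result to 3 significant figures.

Flow-weighted average: C = (71600·0.05800 + 17400·25.20) / 89000 = 442600/89000 = 4.973 mg/L.
Half-life 2.1 d → k = ln 2 / 2.1 = 0.3301 d⁻¹.
After decay, C = 4.973 × e^(−kt) = 4.973 × 0.5769 = 2.869 mg/L.

2.87 mg/L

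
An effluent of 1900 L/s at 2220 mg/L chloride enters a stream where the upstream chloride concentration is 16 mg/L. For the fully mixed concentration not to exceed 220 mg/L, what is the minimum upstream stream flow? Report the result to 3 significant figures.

Set C_mix = 220: (Q·16.00 + 1900·2220) / (Q + 1900) = 220
→ Q = 1900·(2220 − 220)/(220 − 16.00) = 18630 L/s.

18600 L/s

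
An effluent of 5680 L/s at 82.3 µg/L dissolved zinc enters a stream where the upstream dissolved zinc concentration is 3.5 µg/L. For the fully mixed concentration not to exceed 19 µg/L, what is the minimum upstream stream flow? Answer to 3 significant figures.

23200 L/s

Set C_mix = 19: (Q·3.500 + 5680·82.30) / (Q + 5680) = 19
→ Q = 5680·(82.30 − 19)/(19 − 3.500) = 23200 L/s.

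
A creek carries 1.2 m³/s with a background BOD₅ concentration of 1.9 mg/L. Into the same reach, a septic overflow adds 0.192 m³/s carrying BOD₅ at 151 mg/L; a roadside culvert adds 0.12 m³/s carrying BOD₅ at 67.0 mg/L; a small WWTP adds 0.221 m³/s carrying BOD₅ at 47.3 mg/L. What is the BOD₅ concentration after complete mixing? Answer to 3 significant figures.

28.7 mg/L

Conservation of mass: C = (1.200·1.900 + 0.1920·151.0 + 0.1200·67.00 + 0.2210·47.30) / 1.733 = 49.77/1.733 = 28.72 mg/L.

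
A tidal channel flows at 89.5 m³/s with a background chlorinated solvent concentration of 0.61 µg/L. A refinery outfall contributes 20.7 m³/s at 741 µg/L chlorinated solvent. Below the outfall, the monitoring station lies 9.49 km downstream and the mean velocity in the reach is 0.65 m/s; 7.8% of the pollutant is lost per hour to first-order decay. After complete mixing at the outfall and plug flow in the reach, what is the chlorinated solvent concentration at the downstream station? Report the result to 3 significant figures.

100 µg/L

After mixing, C = (89.50·0.6100 + 20.70·741.0) / 110.2 = 15390/110.2 = 139.7 µg/L.
Travel time t = 9.49·1000 / 0.65 = 14600 s = 4.056 h.
7.8%/h lost → k = −ln(1 − 0.078) = 0.08121 h⁻¹.
Decay over the reach: 139.7·exp(−kt) = 139.7·0.7194 = 100.5 µg/L.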